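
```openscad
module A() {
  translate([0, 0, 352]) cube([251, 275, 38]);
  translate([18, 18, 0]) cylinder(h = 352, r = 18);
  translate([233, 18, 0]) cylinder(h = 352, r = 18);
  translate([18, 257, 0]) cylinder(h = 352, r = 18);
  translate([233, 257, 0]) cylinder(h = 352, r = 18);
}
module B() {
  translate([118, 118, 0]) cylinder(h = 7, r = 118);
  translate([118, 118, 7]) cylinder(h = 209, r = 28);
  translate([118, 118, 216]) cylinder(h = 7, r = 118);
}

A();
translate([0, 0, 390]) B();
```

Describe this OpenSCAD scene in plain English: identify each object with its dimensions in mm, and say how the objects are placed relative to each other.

A is a simple wooden stool: a rectangular seat 251 mm (x) by 275 mm (y), 38 mm thick, top face at z = 390 mm, on four round legs, each 36 mm in diameter. The legs rest on z = 0, each leg's axis is inset half a diameter from the nearest pair of seat edges (so the leg's bounding box is flush with the corner).

B is a spool: two coaxial disc flanges of radius 118 mm and thickness 7 mm, joined by a core cylinder of radius 28 mm and height 209 mm. The lower flange rests on z = 0 and the three cylinders share a vertical axis.

The spool is on top of the stool.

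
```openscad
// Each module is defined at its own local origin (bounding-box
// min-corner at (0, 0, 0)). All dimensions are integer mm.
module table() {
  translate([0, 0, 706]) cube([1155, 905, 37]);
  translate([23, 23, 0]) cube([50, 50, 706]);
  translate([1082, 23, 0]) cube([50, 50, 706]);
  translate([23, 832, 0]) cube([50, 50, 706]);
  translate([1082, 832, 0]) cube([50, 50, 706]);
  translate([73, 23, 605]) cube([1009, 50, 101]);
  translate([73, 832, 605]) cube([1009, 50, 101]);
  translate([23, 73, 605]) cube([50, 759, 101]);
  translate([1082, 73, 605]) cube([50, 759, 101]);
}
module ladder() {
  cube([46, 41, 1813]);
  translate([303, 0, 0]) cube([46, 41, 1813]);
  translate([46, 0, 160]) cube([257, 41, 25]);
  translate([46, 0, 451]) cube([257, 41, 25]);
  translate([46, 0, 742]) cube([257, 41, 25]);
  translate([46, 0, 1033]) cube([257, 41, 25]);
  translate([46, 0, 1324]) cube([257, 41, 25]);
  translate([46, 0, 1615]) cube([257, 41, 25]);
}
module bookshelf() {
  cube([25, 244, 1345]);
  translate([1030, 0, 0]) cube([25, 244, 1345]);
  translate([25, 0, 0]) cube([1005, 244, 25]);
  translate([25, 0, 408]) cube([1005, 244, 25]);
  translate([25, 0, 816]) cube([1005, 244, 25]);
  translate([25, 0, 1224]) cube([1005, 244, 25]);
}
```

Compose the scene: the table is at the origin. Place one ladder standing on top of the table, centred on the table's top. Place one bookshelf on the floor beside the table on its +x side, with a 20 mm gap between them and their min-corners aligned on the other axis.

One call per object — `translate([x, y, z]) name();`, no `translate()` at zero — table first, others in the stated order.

table();
translate([403, 432, 743]) ladder();
translate([1175, 0, 0]) bookshelf();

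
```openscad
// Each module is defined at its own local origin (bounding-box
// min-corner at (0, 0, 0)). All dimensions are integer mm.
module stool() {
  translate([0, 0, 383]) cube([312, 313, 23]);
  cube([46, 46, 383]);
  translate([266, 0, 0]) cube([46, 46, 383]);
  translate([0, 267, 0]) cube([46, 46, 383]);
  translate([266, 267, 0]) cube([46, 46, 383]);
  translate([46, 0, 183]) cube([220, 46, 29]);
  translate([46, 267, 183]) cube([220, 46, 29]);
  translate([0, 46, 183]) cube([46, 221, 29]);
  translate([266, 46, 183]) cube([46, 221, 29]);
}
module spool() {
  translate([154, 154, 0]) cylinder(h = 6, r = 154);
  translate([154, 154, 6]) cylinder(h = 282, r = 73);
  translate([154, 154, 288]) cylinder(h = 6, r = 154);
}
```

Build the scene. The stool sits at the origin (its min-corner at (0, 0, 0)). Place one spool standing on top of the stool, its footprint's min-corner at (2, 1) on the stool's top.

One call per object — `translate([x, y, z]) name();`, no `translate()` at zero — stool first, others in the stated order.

stool();
translate([2, 1, 406]) spool();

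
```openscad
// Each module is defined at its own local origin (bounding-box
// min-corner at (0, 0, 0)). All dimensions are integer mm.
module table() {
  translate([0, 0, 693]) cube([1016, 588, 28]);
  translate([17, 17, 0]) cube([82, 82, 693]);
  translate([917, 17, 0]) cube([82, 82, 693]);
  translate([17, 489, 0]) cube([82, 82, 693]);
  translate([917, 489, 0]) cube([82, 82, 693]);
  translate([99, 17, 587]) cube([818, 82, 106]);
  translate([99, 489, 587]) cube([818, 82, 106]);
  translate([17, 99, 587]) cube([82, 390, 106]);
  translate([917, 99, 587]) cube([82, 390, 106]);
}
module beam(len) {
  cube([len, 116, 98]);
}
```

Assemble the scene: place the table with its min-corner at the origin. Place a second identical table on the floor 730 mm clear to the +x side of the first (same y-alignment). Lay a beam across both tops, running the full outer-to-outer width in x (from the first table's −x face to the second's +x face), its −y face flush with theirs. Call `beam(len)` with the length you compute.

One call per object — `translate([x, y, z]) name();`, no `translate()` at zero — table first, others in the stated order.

table();
translate([1746, 0, 0]) table();
translate([0, 0, 721]) beam(2762);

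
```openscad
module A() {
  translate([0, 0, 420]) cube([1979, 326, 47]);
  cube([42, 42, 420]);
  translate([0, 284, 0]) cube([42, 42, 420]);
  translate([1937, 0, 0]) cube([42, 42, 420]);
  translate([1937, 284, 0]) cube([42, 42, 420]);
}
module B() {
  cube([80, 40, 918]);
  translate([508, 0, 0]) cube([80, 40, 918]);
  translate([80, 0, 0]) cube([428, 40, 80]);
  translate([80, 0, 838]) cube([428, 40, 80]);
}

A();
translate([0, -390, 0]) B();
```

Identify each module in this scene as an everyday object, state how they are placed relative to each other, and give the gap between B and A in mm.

The picture frame's nearest face is 350 mm from the bench's −y face.

A is a bench. B is a picture frame. The picture frame is on the floor beside the bench on its −y side. The gap between the picture frame and the bench is 350 mm.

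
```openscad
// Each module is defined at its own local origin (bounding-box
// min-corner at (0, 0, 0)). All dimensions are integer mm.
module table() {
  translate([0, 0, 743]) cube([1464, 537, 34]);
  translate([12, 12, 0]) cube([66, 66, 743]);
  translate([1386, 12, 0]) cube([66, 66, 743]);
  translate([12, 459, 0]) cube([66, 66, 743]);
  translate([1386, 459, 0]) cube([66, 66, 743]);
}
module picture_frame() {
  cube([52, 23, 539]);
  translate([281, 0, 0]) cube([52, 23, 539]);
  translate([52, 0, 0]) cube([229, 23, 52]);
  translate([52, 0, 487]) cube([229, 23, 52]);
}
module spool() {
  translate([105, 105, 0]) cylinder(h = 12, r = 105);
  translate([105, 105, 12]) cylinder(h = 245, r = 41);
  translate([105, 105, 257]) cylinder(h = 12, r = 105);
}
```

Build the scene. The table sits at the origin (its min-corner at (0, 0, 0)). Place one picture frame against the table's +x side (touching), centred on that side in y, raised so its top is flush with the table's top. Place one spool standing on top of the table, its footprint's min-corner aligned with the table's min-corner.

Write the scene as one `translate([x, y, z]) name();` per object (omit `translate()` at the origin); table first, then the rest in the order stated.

table();
translate([1464, 257, 238]) picture_frame();
translate([0, 0, 777]) spool();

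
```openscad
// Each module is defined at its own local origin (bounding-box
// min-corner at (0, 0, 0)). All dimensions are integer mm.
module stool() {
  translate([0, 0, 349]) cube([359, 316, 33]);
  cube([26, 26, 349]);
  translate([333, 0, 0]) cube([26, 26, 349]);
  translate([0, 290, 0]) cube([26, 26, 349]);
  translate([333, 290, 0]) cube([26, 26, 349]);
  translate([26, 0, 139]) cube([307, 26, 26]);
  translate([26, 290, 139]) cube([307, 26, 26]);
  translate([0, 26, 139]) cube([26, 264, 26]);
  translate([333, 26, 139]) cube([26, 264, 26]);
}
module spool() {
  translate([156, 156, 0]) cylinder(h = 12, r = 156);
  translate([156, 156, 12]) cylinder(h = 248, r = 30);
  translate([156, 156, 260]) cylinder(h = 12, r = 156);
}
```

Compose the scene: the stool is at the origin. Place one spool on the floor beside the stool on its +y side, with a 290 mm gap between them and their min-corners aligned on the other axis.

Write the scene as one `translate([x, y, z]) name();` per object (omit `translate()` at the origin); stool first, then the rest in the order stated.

stool();
translate([0, 606, 0]) spool();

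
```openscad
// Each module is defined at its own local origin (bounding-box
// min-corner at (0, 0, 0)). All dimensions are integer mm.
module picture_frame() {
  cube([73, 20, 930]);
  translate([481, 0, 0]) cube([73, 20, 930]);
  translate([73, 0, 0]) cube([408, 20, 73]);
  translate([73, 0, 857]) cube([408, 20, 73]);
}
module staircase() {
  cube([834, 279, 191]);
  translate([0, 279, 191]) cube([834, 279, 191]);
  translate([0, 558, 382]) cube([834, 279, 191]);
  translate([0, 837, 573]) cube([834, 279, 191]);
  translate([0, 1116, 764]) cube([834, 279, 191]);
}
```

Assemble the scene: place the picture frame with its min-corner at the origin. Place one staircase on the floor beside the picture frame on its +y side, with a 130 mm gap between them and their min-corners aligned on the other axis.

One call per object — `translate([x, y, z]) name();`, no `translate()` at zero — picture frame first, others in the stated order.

picture_frame();
translate([0, 150, 0]) staircase();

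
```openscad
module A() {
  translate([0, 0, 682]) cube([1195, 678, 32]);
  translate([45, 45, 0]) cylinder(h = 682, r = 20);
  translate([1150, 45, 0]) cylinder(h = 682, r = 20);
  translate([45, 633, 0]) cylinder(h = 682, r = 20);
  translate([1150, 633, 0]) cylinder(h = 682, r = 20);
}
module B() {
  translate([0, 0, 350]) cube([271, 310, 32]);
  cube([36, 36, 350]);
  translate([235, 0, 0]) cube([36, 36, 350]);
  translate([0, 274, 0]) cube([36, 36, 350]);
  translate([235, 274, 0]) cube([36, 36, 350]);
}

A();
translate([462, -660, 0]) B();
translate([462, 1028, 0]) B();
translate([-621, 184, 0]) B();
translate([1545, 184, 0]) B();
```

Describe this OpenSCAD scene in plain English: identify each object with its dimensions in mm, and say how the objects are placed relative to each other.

A is a table with a 1195×678 mm rectangular top, 32 mm thick, top surface at z = 714 mm, supported by four round legs of 40 mm diameter, each leg's bounding box inset 25 mm from the nearest pair of top edges, running from the floor.

B is a four-legged stool. The seat is a 271×310×32 mm slab whose top surface is at z = 382 mm; four square legs, each 36×36 mm in cross-section, run from the floor (z = 0) to the underside of the seat, each flush with a corner of the seat.

Four stools sit around the table at the −y, +y, −x, +x sides.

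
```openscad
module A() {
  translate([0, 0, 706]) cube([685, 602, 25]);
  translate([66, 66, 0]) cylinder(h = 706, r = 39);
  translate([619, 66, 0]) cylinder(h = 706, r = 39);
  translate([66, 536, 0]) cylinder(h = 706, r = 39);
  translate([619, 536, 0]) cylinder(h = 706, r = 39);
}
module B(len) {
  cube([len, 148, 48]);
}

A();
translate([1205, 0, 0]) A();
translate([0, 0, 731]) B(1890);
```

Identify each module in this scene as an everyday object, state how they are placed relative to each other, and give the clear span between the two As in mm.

A is a table. B is a beam. A beam spans the tops of two tables. The clear span between the two tables is 520 mm.

Second table starts at x = 1205; first ends at x = 685; clear span = 1205 − 685 = 520 mm.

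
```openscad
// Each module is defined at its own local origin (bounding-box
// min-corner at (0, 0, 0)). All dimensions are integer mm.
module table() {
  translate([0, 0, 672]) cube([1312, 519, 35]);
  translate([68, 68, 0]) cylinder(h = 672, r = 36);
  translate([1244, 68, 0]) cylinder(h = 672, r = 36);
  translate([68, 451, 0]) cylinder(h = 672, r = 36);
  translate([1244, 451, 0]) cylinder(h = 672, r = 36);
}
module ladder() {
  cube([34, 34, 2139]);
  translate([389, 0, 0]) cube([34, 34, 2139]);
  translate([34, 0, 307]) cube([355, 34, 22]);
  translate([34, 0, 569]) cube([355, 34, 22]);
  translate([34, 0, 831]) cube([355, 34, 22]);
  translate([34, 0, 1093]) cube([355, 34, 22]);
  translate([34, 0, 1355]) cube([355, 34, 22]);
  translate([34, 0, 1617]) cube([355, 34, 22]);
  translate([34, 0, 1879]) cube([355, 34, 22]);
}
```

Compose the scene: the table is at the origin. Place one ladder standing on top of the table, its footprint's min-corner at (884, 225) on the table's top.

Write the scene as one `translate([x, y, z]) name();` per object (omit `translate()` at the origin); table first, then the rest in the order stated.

table();
translate([884, 225, 707]) ladder();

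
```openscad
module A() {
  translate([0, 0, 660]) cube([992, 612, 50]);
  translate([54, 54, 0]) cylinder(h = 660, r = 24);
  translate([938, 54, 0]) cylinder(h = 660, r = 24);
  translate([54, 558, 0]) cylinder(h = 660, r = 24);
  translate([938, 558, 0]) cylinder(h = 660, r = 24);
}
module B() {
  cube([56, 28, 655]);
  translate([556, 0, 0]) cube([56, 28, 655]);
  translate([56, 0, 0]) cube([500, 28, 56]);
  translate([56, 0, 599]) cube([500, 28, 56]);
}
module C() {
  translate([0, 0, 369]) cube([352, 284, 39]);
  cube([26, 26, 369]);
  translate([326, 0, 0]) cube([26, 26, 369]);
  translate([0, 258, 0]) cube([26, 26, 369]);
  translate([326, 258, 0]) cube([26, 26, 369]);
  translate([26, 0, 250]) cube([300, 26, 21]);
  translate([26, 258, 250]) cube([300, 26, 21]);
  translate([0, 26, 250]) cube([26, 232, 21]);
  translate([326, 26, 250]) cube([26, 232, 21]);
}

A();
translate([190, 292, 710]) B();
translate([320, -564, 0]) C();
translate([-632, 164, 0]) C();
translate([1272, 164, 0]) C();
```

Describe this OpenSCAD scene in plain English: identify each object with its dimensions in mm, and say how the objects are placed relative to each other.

A is a table: top 992 mm (x) × 612 mm (y), 50 mm thick, upper face at z = 710 mm, on four round legs of 48 mm diameter, each leg's bounding box inset 30 mm from the nearest pair of top edges, running from z = 0 to the bottom of the top.

B is a picture frame with a 500×543 mm rectangular opening (x by z) and a uniform 56 mm border on every side. Frame depth is 28 mm along y. It is built from two vertical stiles running the full outside height and two horizontal rails spanning the gap between the stiles.

C is a four-legged stool. The seat is a 352×284×39 mm slab whose top surface is at z = 408 mm; four square legs, each 26×26 mm in cross-section, run from the floor (z = 0) to the underside of the seat, each flush with a corner of the seat. Four stretchers, 26 mm wide and 21 mm tall, connect adjacent legs with their undersides at z = 250 mm, each running between the inner faces of the legs it joins and aligned with the legs' outer faces on the other axis.

The picture frame is on top of the table, centred. Three stools sit around the table at the −y, −x, +x sides.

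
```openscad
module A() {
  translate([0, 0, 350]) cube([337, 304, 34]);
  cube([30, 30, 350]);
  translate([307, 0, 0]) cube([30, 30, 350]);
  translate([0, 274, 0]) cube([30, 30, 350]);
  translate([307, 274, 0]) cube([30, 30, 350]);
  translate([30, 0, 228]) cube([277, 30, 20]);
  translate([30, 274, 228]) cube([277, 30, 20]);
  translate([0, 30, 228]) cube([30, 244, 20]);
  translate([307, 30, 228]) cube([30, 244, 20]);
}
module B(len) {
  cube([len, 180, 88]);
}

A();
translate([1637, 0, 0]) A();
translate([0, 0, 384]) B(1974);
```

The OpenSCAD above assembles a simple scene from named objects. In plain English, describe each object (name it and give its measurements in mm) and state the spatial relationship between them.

A is a simple wooden stool: a rectangular seat 337 mm (x) by 304 mm (y), 34 mm thick, top face at z = 384 mm, on four square legs, each 30×30 mm in cross-section. The legs rest on z = 0, each flush with a corner of the seat. Four stretchers, 30 mm wide and 20 mm tall, connect adjacent legs with their undersides at z = 228 mm, each running between the inner faces of the legs it joins and aligned with the legs' outer faces on the other axis.

B is a rectangular beam 1974 mm long (x), 180 mm deep (y), 88 mm thick (z).

The beam spans the tops of two stools placed 1300 mm apart, resting at z = 384 mm.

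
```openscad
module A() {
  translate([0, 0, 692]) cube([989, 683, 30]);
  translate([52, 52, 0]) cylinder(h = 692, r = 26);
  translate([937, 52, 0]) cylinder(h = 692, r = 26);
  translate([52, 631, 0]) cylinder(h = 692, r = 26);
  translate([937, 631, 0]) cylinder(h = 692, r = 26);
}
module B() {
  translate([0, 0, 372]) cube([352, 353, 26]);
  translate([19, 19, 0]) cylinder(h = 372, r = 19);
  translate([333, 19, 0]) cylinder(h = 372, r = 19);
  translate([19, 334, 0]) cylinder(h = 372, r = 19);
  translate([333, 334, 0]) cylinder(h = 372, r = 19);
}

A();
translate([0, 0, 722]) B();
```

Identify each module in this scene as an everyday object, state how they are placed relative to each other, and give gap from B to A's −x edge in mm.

The stool's min-x is at 0; the table's min-x is 0; gap = 0 mm.

A is a table. B is a stool. The stool is on top of the table. The gap from the stool to the table's −x edge is 0 mm.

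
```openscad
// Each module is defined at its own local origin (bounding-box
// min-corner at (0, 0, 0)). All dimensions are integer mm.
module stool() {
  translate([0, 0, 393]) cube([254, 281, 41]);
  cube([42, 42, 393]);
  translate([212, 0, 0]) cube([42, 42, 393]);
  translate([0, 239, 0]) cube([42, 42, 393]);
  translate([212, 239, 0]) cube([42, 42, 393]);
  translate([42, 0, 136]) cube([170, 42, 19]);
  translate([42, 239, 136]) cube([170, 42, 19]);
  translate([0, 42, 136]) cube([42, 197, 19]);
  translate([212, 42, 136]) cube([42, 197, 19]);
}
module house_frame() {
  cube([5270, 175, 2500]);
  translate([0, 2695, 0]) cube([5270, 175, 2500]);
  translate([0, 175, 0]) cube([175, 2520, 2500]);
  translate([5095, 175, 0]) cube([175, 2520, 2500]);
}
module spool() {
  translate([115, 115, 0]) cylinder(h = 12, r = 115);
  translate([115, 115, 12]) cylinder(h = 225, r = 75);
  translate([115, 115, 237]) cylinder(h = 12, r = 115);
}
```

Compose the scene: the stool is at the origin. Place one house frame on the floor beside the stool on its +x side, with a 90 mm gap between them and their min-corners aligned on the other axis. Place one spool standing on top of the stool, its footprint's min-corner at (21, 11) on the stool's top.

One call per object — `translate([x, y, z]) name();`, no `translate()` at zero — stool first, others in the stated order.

stool();
translate([344, 0, 0]) house_frame();
translate([21, 11, 434]) spool();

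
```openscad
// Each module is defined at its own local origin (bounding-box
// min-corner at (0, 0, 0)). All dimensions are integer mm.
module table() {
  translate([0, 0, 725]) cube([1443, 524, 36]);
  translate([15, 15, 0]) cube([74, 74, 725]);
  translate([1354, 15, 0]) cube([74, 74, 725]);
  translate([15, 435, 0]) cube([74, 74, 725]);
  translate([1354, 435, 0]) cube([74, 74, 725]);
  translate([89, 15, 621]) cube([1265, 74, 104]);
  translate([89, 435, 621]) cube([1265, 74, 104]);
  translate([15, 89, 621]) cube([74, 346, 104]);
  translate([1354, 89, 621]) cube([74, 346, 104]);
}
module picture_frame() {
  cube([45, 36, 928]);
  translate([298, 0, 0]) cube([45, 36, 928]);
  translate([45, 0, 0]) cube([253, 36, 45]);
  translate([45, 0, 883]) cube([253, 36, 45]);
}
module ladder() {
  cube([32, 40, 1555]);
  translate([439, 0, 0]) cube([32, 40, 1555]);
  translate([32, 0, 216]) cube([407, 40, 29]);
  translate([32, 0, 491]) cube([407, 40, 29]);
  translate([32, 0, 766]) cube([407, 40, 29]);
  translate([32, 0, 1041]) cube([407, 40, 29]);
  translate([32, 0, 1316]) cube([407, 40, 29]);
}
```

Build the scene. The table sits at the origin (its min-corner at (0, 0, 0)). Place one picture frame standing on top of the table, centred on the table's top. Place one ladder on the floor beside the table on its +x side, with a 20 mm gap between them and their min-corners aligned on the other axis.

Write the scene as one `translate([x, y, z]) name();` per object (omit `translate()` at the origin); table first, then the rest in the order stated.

table();
translate([550, 244, 761]) picture_frame();
translate([1463, 0, 0]) ladder();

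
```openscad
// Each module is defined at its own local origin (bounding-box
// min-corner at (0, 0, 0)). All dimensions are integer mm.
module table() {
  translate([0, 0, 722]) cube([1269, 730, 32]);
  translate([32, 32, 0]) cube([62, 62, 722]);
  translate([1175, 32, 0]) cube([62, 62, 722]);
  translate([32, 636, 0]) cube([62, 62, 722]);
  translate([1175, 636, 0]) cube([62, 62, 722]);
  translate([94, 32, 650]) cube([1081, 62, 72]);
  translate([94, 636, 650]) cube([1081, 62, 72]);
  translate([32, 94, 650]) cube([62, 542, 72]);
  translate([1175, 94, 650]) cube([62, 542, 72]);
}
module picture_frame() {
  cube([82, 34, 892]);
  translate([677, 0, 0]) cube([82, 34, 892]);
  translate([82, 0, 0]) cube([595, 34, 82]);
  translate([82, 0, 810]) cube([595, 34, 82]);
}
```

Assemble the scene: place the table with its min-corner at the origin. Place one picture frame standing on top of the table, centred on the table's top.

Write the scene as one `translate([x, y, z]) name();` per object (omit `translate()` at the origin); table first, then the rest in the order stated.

table();
translate([255, 348, 754]) picture_frame();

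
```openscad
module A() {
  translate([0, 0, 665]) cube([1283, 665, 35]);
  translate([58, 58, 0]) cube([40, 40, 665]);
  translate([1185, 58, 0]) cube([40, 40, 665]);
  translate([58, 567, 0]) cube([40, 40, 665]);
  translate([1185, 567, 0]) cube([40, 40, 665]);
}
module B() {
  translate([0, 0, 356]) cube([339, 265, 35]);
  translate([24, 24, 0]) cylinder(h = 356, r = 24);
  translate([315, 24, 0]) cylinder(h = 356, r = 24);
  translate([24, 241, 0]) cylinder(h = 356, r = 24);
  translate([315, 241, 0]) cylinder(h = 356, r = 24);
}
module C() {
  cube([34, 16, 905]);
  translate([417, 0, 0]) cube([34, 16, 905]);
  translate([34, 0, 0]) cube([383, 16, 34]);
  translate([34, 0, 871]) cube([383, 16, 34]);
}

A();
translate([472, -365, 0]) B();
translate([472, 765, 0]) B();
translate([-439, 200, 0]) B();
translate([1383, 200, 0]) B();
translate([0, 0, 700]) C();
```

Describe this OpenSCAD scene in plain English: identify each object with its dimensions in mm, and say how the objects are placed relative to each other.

A is a rectangular dining table. The top is 1283×665×35 mm with its upper surface at z = 700 mm. It stands on four 40×40 mm square legs, each inset 58 mm from the nearest pair of top edges, running from the floor to the underside of the top.

B is a four-legged stool. The seat is 339×265 mm, 35 mm thick, top at z = 391 mm. It stands on four round legs, each 48 mm in diameter, from z = 0 to the seat underside, each leg's axis is inset half a diameter from the nearest pair of seat edges (so the leg's bounding box is flush with the corner).

C is a rectangular picture frame lying in the x–z plane (depth along y). The opening is 383 mm wide (x) by 837 mm tall (z), surrounded by a border 34 mm wide on all four sides. The frame is 16 mm deep and is made of two full-height vertical stiles with two horizontal rails fitted between them.

Four stools sit around the table at the −y, +y, −x, +x sides. The picture frame is on top of the table.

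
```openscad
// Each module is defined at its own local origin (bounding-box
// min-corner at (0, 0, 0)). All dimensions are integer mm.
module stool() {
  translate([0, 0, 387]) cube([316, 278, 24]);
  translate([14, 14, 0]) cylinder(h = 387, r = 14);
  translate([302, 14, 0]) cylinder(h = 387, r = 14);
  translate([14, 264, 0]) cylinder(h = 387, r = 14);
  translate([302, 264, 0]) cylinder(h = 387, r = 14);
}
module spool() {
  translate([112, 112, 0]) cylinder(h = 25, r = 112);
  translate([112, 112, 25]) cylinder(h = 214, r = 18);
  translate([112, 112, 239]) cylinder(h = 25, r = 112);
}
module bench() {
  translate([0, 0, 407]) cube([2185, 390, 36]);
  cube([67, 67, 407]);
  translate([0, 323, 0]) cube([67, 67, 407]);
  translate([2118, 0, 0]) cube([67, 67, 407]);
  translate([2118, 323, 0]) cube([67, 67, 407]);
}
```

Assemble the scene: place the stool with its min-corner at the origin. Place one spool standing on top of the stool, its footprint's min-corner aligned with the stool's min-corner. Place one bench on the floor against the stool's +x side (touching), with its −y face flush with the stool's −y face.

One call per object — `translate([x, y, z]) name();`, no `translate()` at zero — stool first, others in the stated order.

stool();
translate([0, 0, 411]) spool();
translate([316, 0, 0]) bench();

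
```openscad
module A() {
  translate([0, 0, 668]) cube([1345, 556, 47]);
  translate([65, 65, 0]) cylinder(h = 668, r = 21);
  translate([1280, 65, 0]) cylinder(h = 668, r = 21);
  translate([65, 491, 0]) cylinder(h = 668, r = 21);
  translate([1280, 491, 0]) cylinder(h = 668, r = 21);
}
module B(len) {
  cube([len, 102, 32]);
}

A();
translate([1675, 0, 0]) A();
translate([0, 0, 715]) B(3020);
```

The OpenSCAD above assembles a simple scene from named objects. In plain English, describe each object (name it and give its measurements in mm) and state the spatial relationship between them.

A is a rectangular dining table. The top is 1345×556×47 mm with its upper surface at z = 715 mm. It stands on four round legs of 42 mm diameter, each leg's bounding box inset 44 mm from the nearest pair of top edges, running from the floor to the underside of the top.

B is a rectangular beam 3020 mm long (x), 102 mm deep (y), 32 mm thick (z).

The beam spans the tops of two tables placed 330 mm apart, resting at z = 715 mm.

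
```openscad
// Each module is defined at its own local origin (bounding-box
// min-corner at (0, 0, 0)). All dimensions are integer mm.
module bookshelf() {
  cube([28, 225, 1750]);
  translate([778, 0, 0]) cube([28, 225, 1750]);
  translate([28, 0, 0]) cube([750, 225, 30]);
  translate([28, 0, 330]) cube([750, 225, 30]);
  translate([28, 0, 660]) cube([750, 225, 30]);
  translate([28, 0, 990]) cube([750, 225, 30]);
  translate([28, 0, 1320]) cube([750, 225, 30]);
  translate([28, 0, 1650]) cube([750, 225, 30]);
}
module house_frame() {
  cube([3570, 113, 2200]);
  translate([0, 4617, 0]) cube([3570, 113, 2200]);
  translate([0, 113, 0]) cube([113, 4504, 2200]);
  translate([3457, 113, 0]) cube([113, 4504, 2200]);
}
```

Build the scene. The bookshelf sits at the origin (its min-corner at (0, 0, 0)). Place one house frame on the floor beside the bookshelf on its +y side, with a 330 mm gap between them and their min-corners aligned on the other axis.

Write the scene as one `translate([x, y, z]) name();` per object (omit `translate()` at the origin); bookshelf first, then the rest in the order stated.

bookshelf();
translate([0, 555, 0]) house_frame();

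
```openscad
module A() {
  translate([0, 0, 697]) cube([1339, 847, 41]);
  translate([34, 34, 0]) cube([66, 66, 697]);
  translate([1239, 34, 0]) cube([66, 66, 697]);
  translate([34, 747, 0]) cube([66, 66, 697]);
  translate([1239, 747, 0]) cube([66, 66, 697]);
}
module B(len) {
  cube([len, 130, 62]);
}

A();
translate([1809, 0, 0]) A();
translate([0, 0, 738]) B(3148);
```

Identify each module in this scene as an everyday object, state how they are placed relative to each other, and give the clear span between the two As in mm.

Second table starts at x = 1809; first ends at x = 1339; clear span = 1809 − 1339 = 470 mm.

A is a table. B is a beam. A beam spans the tops of two tables. The clear span between the two tables is 470 mm.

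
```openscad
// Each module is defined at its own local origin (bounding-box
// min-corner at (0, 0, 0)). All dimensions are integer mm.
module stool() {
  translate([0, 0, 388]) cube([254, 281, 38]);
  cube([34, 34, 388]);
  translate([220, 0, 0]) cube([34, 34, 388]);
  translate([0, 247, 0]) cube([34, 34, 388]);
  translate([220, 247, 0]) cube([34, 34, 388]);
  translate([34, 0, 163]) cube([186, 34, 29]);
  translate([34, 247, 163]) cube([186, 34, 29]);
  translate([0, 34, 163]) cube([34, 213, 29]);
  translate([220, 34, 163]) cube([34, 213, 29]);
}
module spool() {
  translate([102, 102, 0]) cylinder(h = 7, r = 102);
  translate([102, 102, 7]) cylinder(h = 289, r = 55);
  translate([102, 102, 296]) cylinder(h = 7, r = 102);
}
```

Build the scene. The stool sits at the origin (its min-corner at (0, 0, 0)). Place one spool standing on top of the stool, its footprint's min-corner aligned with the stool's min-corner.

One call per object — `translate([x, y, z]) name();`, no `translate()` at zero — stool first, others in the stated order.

stool();
translate([0, 0, 426]) spool();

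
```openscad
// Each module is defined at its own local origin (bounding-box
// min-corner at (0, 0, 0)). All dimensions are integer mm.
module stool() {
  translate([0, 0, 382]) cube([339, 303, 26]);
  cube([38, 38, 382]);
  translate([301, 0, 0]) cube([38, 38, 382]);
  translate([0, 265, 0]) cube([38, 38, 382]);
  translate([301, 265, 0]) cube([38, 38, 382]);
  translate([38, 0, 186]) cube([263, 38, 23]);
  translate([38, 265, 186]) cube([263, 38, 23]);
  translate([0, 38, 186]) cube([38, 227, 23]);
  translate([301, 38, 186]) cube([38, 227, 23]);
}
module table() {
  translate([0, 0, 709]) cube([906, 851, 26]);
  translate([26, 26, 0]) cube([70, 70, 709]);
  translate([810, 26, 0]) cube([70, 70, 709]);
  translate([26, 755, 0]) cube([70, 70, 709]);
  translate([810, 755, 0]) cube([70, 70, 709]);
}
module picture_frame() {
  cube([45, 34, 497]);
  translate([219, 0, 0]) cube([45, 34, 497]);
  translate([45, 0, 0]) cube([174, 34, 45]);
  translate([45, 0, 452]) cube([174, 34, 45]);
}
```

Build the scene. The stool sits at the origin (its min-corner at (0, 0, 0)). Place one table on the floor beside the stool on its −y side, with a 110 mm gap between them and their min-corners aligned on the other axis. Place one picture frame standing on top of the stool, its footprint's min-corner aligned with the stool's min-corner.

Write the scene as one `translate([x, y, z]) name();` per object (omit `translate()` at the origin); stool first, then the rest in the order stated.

stool();
translate([0, -961, 0]) table();
translate([0, 0, 408]) picture_frame();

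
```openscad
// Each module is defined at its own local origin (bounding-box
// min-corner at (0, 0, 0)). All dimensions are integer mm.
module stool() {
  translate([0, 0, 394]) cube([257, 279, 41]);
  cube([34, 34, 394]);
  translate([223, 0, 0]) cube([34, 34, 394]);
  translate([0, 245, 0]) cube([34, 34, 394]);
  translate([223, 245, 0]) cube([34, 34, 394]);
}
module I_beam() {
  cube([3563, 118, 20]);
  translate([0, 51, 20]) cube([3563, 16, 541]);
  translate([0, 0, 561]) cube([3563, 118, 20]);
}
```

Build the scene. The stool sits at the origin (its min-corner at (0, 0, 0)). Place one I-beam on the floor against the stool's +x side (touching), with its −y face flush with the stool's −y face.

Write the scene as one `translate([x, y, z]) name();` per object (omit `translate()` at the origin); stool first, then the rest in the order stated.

stool();
translate([257, 0, 0]) I_beam();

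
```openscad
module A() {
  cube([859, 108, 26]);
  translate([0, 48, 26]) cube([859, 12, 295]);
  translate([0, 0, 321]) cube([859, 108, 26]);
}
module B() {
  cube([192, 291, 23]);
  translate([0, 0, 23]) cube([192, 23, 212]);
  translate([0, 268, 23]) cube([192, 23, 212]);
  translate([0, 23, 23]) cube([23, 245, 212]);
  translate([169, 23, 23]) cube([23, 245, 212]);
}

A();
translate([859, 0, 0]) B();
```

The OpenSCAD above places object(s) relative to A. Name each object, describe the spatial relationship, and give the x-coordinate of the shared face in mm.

A is an I-beam. B is an open box. The open box is against the I-beam's +x side, with their −y faces flush. The x-coordinate of the shared face is 859 mm.

The I-beam's +x face and the open box's −x face are both at x = 859 mm.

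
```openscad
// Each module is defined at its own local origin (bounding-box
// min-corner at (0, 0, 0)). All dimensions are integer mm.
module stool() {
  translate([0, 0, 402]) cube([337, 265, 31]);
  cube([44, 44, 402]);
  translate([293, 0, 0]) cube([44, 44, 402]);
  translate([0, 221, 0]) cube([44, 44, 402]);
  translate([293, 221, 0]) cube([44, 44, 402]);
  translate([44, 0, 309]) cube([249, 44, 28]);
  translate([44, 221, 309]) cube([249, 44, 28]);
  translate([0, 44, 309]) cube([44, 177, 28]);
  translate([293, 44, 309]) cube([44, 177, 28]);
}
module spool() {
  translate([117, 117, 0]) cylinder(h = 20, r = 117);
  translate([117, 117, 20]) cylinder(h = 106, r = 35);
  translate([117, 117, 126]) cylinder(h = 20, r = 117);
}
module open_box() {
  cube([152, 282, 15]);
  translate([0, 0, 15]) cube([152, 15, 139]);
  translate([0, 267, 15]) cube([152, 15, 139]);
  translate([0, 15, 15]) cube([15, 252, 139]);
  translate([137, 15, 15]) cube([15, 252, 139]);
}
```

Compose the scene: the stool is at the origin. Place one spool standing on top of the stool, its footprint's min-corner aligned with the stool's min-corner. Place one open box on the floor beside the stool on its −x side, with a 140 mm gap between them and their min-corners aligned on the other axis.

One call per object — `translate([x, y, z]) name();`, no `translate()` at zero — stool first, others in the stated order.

stool();
translate([0, 0, 433]) spool();
translate([-292, 0, 0]) open_box();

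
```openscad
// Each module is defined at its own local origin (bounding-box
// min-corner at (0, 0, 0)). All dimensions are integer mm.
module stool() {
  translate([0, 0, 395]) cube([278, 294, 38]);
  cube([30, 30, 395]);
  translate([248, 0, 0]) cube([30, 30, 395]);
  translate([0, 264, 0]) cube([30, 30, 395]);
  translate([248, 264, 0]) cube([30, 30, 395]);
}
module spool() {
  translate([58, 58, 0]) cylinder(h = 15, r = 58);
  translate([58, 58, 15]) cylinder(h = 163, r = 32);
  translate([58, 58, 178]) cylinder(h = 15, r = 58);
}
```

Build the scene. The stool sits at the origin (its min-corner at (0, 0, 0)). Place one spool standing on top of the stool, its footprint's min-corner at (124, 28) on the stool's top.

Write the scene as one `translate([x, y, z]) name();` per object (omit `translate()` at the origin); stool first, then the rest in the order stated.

stool();
translate([124, 28, 433]) spool();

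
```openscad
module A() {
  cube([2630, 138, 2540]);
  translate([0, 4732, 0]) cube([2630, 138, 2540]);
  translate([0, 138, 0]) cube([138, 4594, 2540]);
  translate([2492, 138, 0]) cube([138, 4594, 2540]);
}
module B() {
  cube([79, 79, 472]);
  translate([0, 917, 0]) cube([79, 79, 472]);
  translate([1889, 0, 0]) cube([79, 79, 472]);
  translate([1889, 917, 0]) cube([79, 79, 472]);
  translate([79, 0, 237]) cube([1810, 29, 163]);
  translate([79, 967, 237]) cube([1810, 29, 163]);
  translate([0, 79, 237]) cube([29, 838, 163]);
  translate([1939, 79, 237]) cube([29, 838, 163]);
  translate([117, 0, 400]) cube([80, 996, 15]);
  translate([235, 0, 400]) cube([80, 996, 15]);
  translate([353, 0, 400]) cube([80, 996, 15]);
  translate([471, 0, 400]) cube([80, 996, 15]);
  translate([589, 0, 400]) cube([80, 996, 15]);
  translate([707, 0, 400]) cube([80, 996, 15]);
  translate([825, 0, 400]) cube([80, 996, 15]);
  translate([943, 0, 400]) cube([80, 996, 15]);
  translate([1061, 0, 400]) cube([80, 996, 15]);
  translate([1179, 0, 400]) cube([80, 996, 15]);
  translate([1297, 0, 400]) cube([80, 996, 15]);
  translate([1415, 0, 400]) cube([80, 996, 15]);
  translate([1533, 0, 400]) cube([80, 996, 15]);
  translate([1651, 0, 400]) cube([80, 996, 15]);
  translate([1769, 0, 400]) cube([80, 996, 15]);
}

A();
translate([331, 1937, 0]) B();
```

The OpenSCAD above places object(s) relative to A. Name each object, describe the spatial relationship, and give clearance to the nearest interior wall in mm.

Clearances: x = 193, y = 1799; minimum 193 mm.

A is a house frame. B is a bed frame. The bed frame sits inside the house frame, centred. The clearance to the nearest interior wall is 193 mm.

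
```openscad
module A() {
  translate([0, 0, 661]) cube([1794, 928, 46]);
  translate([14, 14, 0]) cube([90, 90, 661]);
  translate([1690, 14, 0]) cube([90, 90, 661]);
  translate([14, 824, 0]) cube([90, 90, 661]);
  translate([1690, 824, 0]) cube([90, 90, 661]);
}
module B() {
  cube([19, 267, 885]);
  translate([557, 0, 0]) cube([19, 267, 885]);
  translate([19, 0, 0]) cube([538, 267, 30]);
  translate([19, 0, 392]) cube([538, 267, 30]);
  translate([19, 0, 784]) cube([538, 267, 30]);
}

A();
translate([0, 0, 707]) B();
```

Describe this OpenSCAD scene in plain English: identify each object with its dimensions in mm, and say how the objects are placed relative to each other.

A is a table: top 1794 mm (x) × 928 mm (y), 46 mm thick, upper face at z = 707 mm, on four 90×90 mm square legs, each inset 14 mm from the nearest pair of top edges, running from z = 0 to the bottom of the top.

B is a bookshelf 576 mm wide overall, 267 mm deep and 885 mm tall. The two sides are 19 mm thick vertical panels. 3 horizontal shelves of 30 mm thickness span between the inner faces of the sides; the lowest shelf sits on the floor and shelves are stacked with a clear vertical gap of 362 mm between each pair.

The bookshelf is on top of the table.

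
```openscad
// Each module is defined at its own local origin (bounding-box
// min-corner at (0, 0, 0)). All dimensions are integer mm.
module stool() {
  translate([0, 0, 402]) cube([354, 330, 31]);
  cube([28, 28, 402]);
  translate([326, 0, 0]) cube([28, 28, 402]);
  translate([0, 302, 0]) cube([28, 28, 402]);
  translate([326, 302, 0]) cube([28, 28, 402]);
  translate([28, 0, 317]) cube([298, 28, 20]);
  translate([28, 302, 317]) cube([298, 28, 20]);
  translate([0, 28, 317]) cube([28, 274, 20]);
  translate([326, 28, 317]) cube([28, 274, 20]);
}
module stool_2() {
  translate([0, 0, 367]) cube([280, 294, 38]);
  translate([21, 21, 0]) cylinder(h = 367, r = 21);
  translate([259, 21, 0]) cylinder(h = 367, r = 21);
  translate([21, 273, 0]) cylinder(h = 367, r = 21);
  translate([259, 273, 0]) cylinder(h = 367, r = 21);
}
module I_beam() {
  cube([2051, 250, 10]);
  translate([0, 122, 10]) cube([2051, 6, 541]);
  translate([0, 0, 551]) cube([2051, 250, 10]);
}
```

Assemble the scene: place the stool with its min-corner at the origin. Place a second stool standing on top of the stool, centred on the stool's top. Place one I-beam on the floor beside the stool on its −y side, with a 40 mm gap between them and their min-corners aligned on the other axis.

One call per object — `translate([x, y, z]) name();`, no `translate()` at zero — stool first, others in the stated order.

stool();
translate([37, 18, 433]) stool_2();
translate([0, -290, 0]) I_beam();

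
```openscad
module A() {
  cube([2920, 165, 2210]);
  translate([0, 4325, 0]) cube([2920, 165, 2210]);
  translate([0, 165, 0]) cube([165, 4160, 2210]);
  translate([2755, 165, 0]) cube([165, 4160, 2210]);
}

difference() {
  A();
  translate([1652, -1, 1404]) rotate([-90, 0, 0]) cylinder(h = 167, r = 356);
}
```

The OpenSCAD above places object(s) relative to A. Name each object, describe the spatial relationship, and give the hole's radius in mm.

The subtracted cylinder has r = 356 mm.

A is a house frame. The house frame has a circular hole through its front wall. The hole's radius is 356 mm.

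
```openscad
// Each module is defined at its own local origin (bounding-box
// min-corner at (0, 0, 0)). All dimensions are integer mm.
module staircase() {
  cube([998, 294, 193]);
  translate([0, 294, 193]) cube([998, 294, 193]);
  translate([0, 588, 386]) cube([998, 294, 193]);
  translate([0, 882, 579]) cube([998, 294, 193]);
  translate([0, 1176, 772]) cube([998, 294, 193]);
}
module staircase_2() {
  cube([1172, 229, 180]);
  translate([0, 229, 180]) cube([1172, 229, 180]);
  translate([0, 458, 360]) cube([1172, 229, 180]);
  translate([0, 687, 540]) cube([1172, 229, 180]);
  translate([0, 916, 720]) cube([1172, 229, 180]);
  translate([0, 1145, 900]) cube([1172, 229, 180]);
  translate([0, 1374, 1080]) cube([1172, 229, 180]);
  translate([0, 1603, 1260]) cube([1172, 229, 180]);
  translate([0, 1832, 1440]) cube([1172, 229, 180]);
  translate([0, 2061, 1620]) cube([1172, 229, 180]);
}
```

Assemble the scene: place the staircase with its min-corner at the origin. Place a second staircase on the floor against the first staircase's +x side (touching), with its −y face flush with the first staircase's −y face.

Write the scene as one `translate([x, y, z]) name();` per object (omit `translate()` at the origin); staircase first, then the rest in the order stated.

staircase();
translate([998, 0, 0]) staircase_2();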